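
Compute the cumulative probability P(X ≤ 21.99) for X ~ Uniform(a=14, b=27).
0.614615

We have X ~ Uniform(a=14, b=27).

The CDF gives us P(X ≤ k).

Using the CDF:
P(X ≤ 21.99) = 0.614615

This means there's approximately a 61.5% chance that X is at most 21.99.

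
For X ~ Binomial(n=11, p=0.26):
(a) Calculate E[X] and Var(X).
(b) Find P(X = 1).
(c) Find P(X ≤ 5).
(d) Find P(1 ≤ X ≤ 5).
(a) E[X] = 2.8600, Var(X) = 2.1164
(b) P(X = 1) = 0.140826
(c) P(X ≤ 5) = 0.958811
(d) P(1 ≤ X ≤ 5) = 0.922373

We have X ~ Binomial(n=11, p=0.26).

(a) Moments:
E[X] = 2.8600
Var(X) = 2.1164
σ = √Var(X) = 1.4548

(b) Point probability using PMF:
P(X = 1) = 0.140826

(c) Cumulative probability using CDF:
P(X ≤ 5) = F(5) = 0.958811

(d) Range probability:
P(1 ≤ X ≤ 5) = P(X ≤ 5) - P(X ≤ 0)
                   = F(5) - F(0)
                   = 0.958811 - 0.036438
                   = 0.922373

This means approximately 92.2% of outcomes fall in the interval [1, 5].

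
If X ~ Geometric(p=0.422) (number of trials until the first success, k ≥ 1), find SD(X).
1.8016

We have X ~ Geometric(p=0.422) (number of trials until the first success, k ≥ 1).

For a Geometric distribution with p=0.422 (number of trials until the first success, k ≥ 1):
σ = √Var(X) = 1.8016

The standard deviation is the square root of the variance.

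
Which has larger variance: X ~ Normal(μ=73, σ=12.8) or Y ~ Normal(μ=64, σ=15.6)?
Y has larger variance (243.3600 > 163.8400)

Compute the variance for each distribution:

X ~ Normal(μ=73, σ=12.8):
Var(X) = 163.8400

Y ~ Normal(μ=64, σ=15.6):
Var(Y) = 243.3600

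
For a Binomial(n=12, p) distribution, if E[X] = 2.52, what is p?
p = 0.21

For a Binomial(n, p) distribution:
E[X] = n × p

Given n = 12 and E[X] = 2.52:
2.52 = 12 × p
p = 2.52 / 12 = 0.21

Verification: Binomial(12, 0.21) has E[X] = 2.52 ✓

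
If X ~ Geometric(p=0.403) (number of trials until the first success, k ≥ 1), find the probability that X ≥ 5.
0.127027

We have X ~ Geometric(p=0.403) (number of trials until the first success, k ≥ 1).

For discrete distributions, P(X ≥ 5) = 1 - P(X ≤ 4).

P(X ≤ 4) = 0.872973
P(X ≥ 5) = 1 - 0.872973 = 0.127027

So there's approximately a 12.7% chance that X is at least 5.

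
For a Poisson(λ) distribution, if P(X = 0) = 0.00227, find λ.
λ = 6.0880

For a Poisson(λ) distribution, the PMF at 0 is:
P(X = 0) = λ^0 e^(-λ) / 0! = e^(-λ)

Given P(X = 0) = 0.00227:
e^(-λ) = 0.00227
-λ = ln(0.00227)
λ = -ln(0.00227) = 6.0880

Verification: e^(-6.0880) = 0.00227 ✓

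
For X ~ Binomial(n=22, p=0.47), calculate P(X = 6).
0.031176

We have X ~ Binomial(n=22, p=0.47).

For a Binomial distribution, the PMF gives us the probability of each outcome.

Using the PMF formula:
P(X = 6) = 0.031176

Rounded to 4 decimal places: 0.0312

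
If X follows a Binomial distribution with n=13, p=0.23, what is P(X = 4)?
0.190386

We have X ~ Binomial(n=13, p=0.23).

For a Binomial distribution, the PMF gives us the probability of each outcome.

Using the PMF formula:
P(X = 4) = 0.190386

Rounded to 4 decimal places: 0.1904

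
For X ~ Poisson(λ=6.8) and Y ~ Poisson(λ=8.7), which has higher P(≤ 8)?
X has higher probability (P(X ≤ 8) = 0.7548 > P(Y ≤ 8) = 0.4958)

Compute P(≤ 8) for each distribution:

X ~ Poisson(λ=6.8):
P(X ≤ 8) = 0.7548

Y ~ Poisson(λ=8.7):
P(Y ≤ 8) = 0.4958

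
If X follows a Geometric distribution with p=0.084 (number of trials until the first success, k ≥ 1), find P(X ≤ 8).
0.504363

We have X ~ Geometric(p=0.084) (number of trials until the first success, k ≥ 1).

The CDF gives us P(X ≤ k).

Using the CDF:
P(X ≤ 8) = 0.504363

This means there's approximately a 50.4% chance that X is at most 8.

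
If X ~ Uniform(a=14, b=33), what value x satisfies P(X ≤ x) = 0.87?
30.5300

We have X ~ Uniform(a=14, b=33).

We want to find x such that P(X ≤ x) = 0.87.

This is the 87th percentile, which means 87% of values fall below this point.

Using the inverse CDF (quantile function):
x = F⁻¹(0.87) = 30.5300

Verification: P(X ≤ 30.5300) = 0.87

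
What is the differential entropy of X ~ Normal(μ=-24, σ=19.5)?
4.3894 nats

We have X ~ Normal(μ=-24, σ=19.5).

The differential entropy measures the uncertainty or information content of the distribution.

For a Normal distribution with μ=-24, σ=19.5:
h(X) = 4.3894 nats

(In bits, this would be 6.3325 bits.)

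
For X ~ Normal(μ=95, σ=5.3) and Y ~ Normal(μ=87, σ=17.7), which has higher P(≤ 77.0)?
Y has higher probability (P(Y ≤ 77.0) = 0.2860 > P(X ≤ 77.0) = 0.0003)

Compute P(≤ 77.0) for each distribution:

X ~ Normal(μ=95, σ=5.3):
P(X ≤ 77.0) = 0.0003

Y ~ Normal(μ=87, σ=17.7):
P(Y ≤ 77.0) = 0.2860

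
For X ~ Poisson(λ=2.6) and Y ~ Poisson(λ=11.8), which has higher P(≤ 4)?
X has higher probability (P(X ≤ 4) = 0.8774 > P(Y ≤ 4) = 0.0087)

Compute P(≤ 4) for each distribution:

X ~ Poisson(λ=2.6):
P(X ≤ 4) = 0.8774

Y ~ Poisson(λ=11.8):
P(Y ≤ 4) = 0.0087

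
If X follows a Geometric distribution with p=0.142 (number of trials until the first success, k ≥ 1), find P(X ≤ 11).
0.814493

We have X ~ Geometric(p=0.142) (number of trials until the first success, k ≥ 1).

The CDF gives us P(X ≤ k).

Using the CDF:
P(X ≤ 11) = 0.814493

This means there's approximately a 81.4% chance that X is at most 11.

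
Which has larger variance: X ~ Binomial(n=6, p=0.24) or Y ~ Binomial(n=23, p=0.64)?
Y has larger variance (5.2992 > 1.0944)

Compute the variance for each distribution:

X ~ Binomial(n=6, p=0.24):
Var(X) = 1.0944

Y ~ Binomial(n=23, p=0.64):
Var(Y) = 5.2992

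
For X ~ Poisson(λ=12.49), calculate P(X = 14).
0.097080

We have X ~ Poisson(λ=12.49).

For a Poisson distribution, the PMF gives us the probability of each outcome.

Using the PMF formula:
P(X = 14) = 0.097080

Rounded to 4 decimal places: 0.0971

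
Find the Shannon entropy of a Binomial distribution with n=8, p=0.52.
1.7626 nats

We have X ~ Binomial(n=8, p=0.52).

The Shannon entropy measures the uncertainty or information content of the distribution.

For a Binomial distribution with n=8, p=0.52:
H(X) = 1.7626 nats

(In bits, this would be 2.5429 bits.)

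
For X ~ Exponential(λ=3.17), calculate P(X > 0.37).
0.309468

We have X ~ Exponential(λ=3.17).

P(X > 0.37) = 1 - P(X ≤ 0.37)
                = 1 - F(0.37)
                = 1 - 0.690532
                = 0.309468

So there's approximately a 30.9% chance that X exceeds 0.37.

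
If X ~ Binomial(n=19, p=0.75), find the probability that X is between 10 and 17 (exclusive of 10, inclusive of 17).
0.940245

We have X ~ Binomial(n=19, p=0.75).

To find P(10 < X ≤ 17), we use:
P(10 < X ≤ 17) = P(X ≤ 17) - P(X ≤ 10)
                 = F(17) - F(10)
                 = 0.968993 - 0.028748
                 = 0.940245

So there's approximately a 94.0% chance that X falls in this range.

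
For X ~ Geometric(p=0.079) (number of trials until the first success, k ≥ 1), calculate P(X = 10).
0.037667

We have X ~ Geometric(p=0.079) (number of trials until the first success, k ≥ 1).

For a Geometric distribution, the PMF gives us the probability of each outcome.

Using the PMF formula:
P(X = 10) = 0.037667

Rounded to 4 decimal places: 0.0377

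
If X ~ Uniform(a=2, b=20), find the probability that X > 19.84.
0.008889

We have X ~ Uniform(a=2, b=20).

P(X > 19.84) = 1 - P(X ≤ 19.84)
                = 1 - F(19.84)
                = 1 - 0.991111
                = 0.008889

So there's approximately a 0.9% chance that X exceeds 19.84.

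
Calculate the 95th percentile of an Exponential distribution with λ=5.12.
0.5851

We have X ~ Exponential(λ=5.12).

We want to find x such that P(X ≤ x) = 0.95.

This is the 95th percentile, which means 95% of values fall below this point.

Using the inverse CDF (quantile function):
x = F⁻¹(0.95) = 0.5851

Verification: P(X ≤ 0.5851) = 0.95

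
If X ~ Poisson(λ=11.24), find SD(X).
3.3526

We have X ~ Poisson(λ=11.24).

For a Poisson distribution with λ=11.24:
σ = √Var(X) = 3.3526

The standard deviation is the square root of the variance.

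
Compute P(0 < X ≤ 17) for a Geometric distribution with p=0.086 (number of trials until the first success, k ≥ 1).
0.783187

We have X ~ Geometric(p=0.086) (number of trials until the first success, k ≥ 1).

To find P(0 < X ≤ 17), we use:
P(0 < X ≤ 17) = P(X ≤ 17) - P(X ≤ 0)
                 = F(17) - F(0)
                 = 0.783187 - 0.000000
                 = 0.783187

So there's approximately a 78.3% chance that X falls in this range.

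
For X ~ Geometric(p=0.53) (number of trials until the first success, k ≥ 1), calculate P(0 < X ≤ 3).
0.896177

We have X ~ Geometric(p=0.53) (number of trials until the first success, k ≥ 1).

To find P(0 < X ≤ 3), we use:
P(0 < X ≤ 3) = P(X ≤ 3) - P(X ≤ 0)
                 = F(3) - F(0)
                 = 0.896177 - 0.000000
                 = 0.896177

So there's approximately a 89.6% chance that X falls in this range.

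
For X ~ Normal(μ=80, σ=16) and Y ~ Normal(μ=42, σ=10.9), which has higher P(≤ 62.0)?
Y has higher probability (P(Y ≤ 62.0) = 0.9667 > P(X ≤ 62.0) = 0.1303)

Compute P(≤ 62.0) for each distribution:

X ~ Normal(μ=80, σ=16):
P(X ≤ 62.0) = 0.1303

Y ~ Normal(μ=42, σ=10.9):
P(Y ≤ 62.0) = 0.9667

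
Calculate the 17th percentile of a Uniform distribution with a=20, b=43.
23.9100

We have X ~ Uniform(a=20, b=43).

We want to find x such that P(X ≤ x) = 0.17.

This is the 17th percentile, which means 17% of values fall below this point.

Using the inverse CDF (quantile function):
x = F⁻¹(0.17) = 23.9100

Verification: P(X ≤ 23.9100) = 0.17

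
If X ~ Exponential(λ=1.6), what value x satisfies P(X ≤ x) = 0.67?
0.6929

We have X ~ Exponential(λ=1.6).

We want to find x such that P(X ≤ x) = 0.67.

This is the 67th percentile, which means 67% of values fall below this point.

Using the inverse CDF (quantile function):
x = F⁻¹(0.67) = 0.6929

Verification: P(X ≤ 0.6929) = 0.67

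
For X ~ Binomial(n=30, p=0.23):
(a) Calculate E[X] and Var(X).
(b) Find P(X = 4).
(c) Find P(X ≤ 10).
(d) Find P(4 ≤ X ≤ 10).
(a) E[X] = 6.9000, Var(X) = 5.3130
(b) P(X = 4) = 0.085803
(c) P(X ≤ 10) = 0.935759
(d) P(4 ≤ X ≤ 10) = 0.874021

We have X ~ Binomial(n=30, p=0.23).

(a) Moments:
E[X] = 6.9000
Var(X) = 5.3130
σ = √Var(X) = 2.3050

(b) Point probability using PMF:
P(X = 4) = 0.085803

(c) Cumulative probability using CDF:
P(X ≤ 10) = F(10) = 0.935759

(d) Range probability:
P(4 ≤ X ≤ 10) = P(X ≤ 10) - P(X ≤ 3)
                   = F(10) - F(3)
                   = 0.935759 - 0.061738
                   = 0.874021

This means approximately 87.4% of outcomes fall in the interval [4, 10].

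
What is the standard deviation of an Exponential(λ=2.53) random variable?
0.3953

We have X ~ Exponential(λ=2.53).

For an Exponential distribution with λ=2.53:
σ = √Var(X) = 0.3953

The standard deviation is the square root of the variance.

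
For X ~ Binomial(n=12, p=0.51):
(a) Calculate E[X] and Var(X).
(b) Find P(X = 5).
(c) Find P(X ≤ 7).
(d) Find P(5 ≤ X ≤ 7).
(a) E[X] = 6.1200, Var(X) = 2.9988
(b) P(X = 5) = 0.185331
(c) P(X ≤ 7) = 0.786239
(d) P(5 ≤ X ≤ 7) = 0.611145

We have X ~ Binomial(n=12, p=0.51).

(a) Moments:
E[X] = 6.1200
Var(X) = 2.9988
σ = √Var(X) = 1.7317

(b) Point probability using PMF:
P(X = 5) = 0.185331

(c) Cumulative probability using CDF:
P(X ≤ 7) = F(7) = 0.786239

(d) Range probability:
P(5 ≤ X ≤ 7) = P(X ≤ 7) - P(X ≤ 4)
                   = F(7) - F(4)
                   = 0.786239 - 0.175094
                   = 0.611145

This means approximately 61.1% of outcomes fall in the interval [5, 7].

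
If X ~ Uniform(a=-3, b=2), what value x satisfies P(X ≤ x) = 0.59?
-0.0500

We have X ~ Uniform(a=-3, b=2).

We want to find x such that P(X ≤ x) = 0.59.

This is the 59th percentile, which means 59% of values fall below this point.

Using the inverse CDF (quantile function):
x = F⁻¹(0.59) = -0.0500

Verification: P(X ≤ -0.0500) = 0.59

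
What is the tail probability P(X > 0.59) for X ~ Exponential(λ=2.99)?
0.171341

We have X ~ Exponential(λ=2.99).

P(X > 0.59) = 1 - P(X ≤ 0.59)
                = 1 - F(0.59)
                = 1 - 0.828659
                = 0.171341

So there's approximately a 17.1% chance that X exceeds 0.59.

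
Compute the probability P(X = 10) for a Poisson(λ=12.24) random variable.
0.100528

We have X ~ Poisson(λ=12.24).

For a Poisson distribution, the PMF gives us the probability of each outcome.

Using the PMF formula:
P(X = 10) = 0.100528

Rounded to 4 decimal places: 0.1005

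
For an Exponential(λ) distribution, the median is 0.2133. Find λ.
λ = 3.2496

For X ~ Exponential(λ), the CDF is F(x) = 1 - e^(-λx).
The median m satisfies F(m) = 0.5:
1 - e^(-λm) = 0.5
e^(-λm) = 0.5
λm = ln(2)
m = ln(2) / λ

Given m = 0.2133:
λ = ln(2) / 0.2133 = 0.693147 / 0.2133 = 3.2496

Verification: ln(2) / 3.2496 = 0.2133 ✓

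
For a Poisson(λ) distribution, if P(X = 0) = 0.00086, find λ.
λ = 7.0586

For a Poisson(λ) distribution, the PMF at 0 is:
P(X = 0) = λ^0 e^(-λ) / 0! = e^(-λ)

Given P(X = 0) = 0.00086:
e^(-λ) = 0.00086
-λ = ln(0.00086)
λ = -ln(0.00086) = 7.0586

Verification: e^(-7.0586) = 0.00086 ✓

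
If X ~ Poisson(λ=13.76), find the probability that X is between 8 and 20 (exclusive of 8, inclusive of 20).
0.888862

We have X ~ Poisson(λ=13.76).

To find P(8 < X ≤ 20), we use:
P(8 < X ≤ 20) = P(X ≤ 20) - P(X ≤ 8)
                 = F(20) - F(8)
                 = 0.958607 - 0.069745
                 = 0.888862

So there's approximately a 88.9% chance that X falls in this range.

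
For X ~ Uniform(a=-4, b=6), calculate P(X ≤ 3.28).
0.728000

We have X ~ Uniform(a=-4, b=6).

The CDF gives us P(X ≤ k).

Using the CDF:
P(X ≤ 3.28) = 0.728000

This means there's approximately a 72.8% chance that X is at most 3.28.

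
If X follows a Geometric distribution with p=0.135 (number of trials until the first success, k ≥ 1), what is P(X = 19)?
0.009923

We have X ~ Geometric(p=0.135) (number of trials until the first success, k ≥ 1).

For a Geometric distribution, the PMF gives us the probability of each outcome.

Using the PMF formula:
P(X = 19) = 0.009923

Rounded to 4 decimal places: 0.0099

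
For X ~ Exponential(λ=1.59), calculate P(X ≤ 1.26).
0.865124

We have X ~ Exponential(λ=1.59).

The CDF gives us P(X ≤ k).

Using the CDF:
P(X ≤ 1.26) = 0.865124

This means there's approximately a 86.5% chance that X is at most 1.26.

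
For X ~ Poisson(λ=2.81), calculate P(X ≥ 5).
0.153885

We have X ~ Poisson(λ=2.81).

For discrete distributions, P(X ≥ 5) = 1 - P(X ≤ 4).

P(X ≤ 4) = 0.846115
P(X ≥ 5) = 1 - 0.846115 = 0.153885

So there's approximately a 15.4% chance that X is at least 5.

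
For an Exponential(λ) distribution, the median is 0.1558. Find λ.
λ = 4.4490

For X ~ Exponential(λ), the CDF is F(x) = 1 - e^(-λx).
The median m satisfies F(m) = 0.5:
1 - e^(-λm) = 0.5
e^(-λm) = 0.5
λm = ln(2)
m = ln(2) / λ

Given m = 0.1558:
λ = ln(2) / 0.1558 = 0.693147 / 0.1558 = 4.4490

Verification: ln(2) / 4.4490 = 0.1558 ✓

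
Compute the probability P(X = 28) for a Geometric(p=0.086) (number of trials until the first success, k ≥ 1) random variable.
0.007587

We have X ~ Geometric(p=0.086) (number of trials until the first success, k ≥ 1).

For a Geometric distribution, the PMF gives us the probability of each outcome.

Using the PMF formula:
P(X = 28) = 0.007587

Rounded to 4 decimal places: 0.0076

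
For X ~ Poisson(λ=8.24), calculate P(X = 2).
0.008959

We have X ~ Poisson(λ=8.24).

For a Poisson distribution, the PMF gives us the probability of each outcome.

Using the PMF formula:
P(X = 2) = 0.008959

Rounded to 4 decimal places: 0.0090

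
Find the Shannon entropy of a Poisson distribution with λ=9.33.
2.5261 nats

We have X ~ Poisson(λ=9.33).

The Shannon entropy measures the uncertainty or information content of the distribution.

For a Poisson distribution with λ=9.33:
H(X) = 2.5261 nats

(In bits, this would be 3.6443 bits.)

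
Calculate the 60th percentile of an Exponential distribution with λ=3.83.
0.2392

We have X ~ Exponential(λ=3.83).

We want to find x such that P(X ≤ x) = 0.6.

This is the 60th percentile, which means 60% of values fall below this point.

Using the inverse CDF (quantile function):
x = F⁻¹(0.6) = 0.2392

Verification: P(X ≤ 0.2392) = 0.6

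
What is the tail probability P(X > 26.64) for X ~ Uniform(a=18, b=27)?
0.040000

We have X ~ Uniform(a=18, b=27).

P(X > 26.64) = 1 - P(X ≤ 26.64)
                = 1 - F(26.64)
                = 1 - 0.960000
                = 0.040000

So there's approximately a 4.0% chance that X exceeds 26.64.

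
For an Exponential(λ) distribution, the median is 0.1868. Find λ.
λ = 3.7106

For X ~ Exponential(λ), the CDF is F(x) = 1 - e^(-λx).
The median m satisfies F(m) = 0.5:
1 - e^(-λm) = 0.5
e^(-λm) = 0.5
λm = ln(2)
m = ln(2) / λ

Given m = 0.1868:
λ = ln(2) / 0.1868 = 0.693147 / 0.1868 = 3.7106

Verification: ln(2) / 3.7106 = 0.1868 ✓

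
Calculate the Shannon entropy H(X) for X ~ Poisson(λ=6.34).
2.3278 nats

We have X ~ Poisson(λ=6.34).

The Shannon entropy measures the uncertainty or information content of the distribution.

For a Poisson distribution with λ=6.34:
H(X) = 2.3278 nats

(In bits, this would be 3.3583 bits.)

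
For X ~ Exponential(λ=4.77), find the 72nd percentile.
0.2669

We have X ~ Exponential(λ=4.77).

We want to find x such that P(X ≤ x) = 0.72.

This is the 72nd percentile, which means 72% of values fall below this point.

Using the inverse CDF (quantile function):
x = F⁻¹(0.72) = 0.2669

Verification: P(X ≤ 0.2669) = 0.72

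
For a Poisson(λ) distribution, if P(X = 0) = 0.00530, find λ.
λ = 5.2400

For a Poisson(λ) distribution, the PMF at 0 is:
P(X = 0) = λ^0 e^(-λ) / 0! = e^(-λ)

Given P(X = 0) = 0.00530:
e^(-λ) = 0.00530
-λ = ln(0.00530)
λ = -ln(0.00530) = 5.2400

Verification: e^(-5.2400) = 0.00530 ✓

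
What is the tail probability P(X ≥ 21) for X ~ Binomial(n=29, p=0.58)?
0.081026

We have X ~ Binomial(n=29, p=0.58).

For discrete distributions, P(X ≥ 21) = 1 - P(X ≤ 20).

P(X ≤ 20) = 0.918974
P(X ≥ 21) = 1 - 0.918974 = 0.081026

So there's approximately a 8.1% chance that X is at least 21.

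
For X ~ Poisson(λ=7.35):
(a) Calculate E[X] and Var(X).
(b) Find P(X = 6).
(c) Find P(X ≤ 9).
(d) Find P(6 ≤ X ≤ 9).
(a) E[X] = 7.3500, Var(X) = 7.3500
(b) P(X = 6) = 0.140711
(c) P(X ≤ 9) = 0.793309
(d) P(6 ≤ X ≤ 9) = 0.535055

We have X ~ Poisson(λ=7.35).

(a) Moments:
E[X] = 7.3500
Var(X) = 7.3500
σ = √Var(X) = 2.7111

(b) Point probability using PMF:
P(X = 6) = 0.140711

(c) Cumulative probability using CDF:
P(X ≤ 9) = F(9) = 0.793309

(d) Range probability:
P(6 ≤ X ≤ 9) = P(X ≤ 9) - P(X ≤ 5)
                   = F(9) - F(5)
                   = 0.793309 - 0.258254
                   = 0.535055

This means approximately 53.5% of outcomes fall in the interval [6, 9].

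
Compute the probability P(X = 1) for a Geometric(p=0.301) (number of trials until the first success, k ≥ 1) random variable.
0.301000

We have X ~ Geometric(p=0.301) (number of trials until the first success, k ≥ 1).

For a Geometric distribution, the PMF gives us the probability of each outcome.

Using the PMF formula:
P(X = 1) = 0.301000

Rounded to 4 decimal places: 0.3010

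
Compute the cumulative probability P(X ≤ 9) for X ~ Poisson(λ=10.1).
0.445483

We have X ~ Poisson(λ=10.1).

The CDF gives us P(X ≤ k).

Using the CDF:
P(X ≤ 9) = 0.445483

This means there's approximately a 44.5% chance that X is at most 9.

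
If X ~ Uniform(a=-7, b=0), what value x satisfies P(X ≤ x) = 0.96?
-0.2800

We have X ~ Uniform(a=-7, b=0).

We want to find x such that P(X ≤ x) = 0.96.

This is the 96th percentile, which means 96% of values fall below this point.

Using the inverse CDF (quantile function):
x = F⁻¹(0.96) = -0.2800

Verification: P(X ≤ -0.2800) = 0.96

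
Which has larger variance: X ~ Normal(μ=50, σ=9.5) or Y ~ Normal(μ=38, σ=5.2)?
X has larger variance (90.2500 > 27.0400)

Compute the variance for each distribution:

X ~ Normal(μ=50, σ=9.5):
Var(X) = 90.2500

Y ~ Normal(μ=38, σ=5.2):
Var(Y) = 27.0400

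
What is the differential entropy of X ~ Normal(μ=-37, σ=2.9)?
2.4836 nats

We have X ~ Normal(μ=-37, σ=2.9).

The differential entropy measures the uncertainty or information content of the distribution.

For a Normal distribution with μ=-37, σ=2.9:
h(X) = 2.4836 nats

(In bits, this would be 3.5831 bits.)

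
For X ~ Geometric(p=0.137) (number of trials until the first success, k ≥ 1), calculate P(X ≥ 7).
0.413109

We have X ~ Geometric(p=0.137) (number of trials until the first success, k ≥ 1).

For discrete distributions, P(X ≥ 7) = 1 - P(X ≤ 6).

P(X ≤ 6) = 0.586891
P(X ≥ 7) = 1 - 0.586891 = 0.413109

So there's approximately a 41.3% chance that X is at least 7.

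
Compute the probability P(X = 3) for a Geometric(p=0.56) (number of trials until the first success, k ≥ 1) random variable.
0.108416

We have X ~ Geometric(p=0.56) (number of trials until the first success, k ≥ 1).

For a Geometric distribution, the PMF gives us the probability of each outcome.

Using the PMF formula:
P(X = 3) = 0.108416

Rounded to 4 decimal places: 0.1084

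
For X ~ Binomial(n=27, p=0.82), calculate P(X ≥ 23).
0.449884

We have X ~ Binomial(n=27, p=0.82).

For discrete distributions, P(X ≥ 23) = 1 - P(X ≤ 22).

P(X ≤ 22) = 0.550116
P(X ≥ 23) = 1 - 0.550116 = 0.449884

So there's approximately a 45.0% chance that X is at least 23.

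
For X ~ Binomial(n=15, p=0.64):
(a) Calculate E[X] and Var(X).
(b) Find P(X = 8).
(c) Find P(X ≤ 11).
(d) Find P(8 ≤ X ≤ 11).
(a) E[X] = 9.6000, Var(X) = 3.4560
(b) P(X = 8) = 0.141940
(c) P(X ≤ 11) = 0.846941
(d) P(8 ≤ X ≤ 11) = 0.716721

We have X ~ Binomial(n=15, p=0.64).

(a) Moments:
E[X] = 9.6000
Var(X) = 3.4560
σ = √Var(X) = 1.8590

(b) Point probability using PMF:
P(X = 8) = 0.141940

(c) Cumulative probability using CDF:
P(X ≤ 11) = F(11) = 0.846941

(d) Range probability:
P(8 ≤ X ≤ 11) = P(X ≤ 11) - P(X ≤ 7)
                   = F(11) - F(7)
                   = 0.846941 - 0.130220
                   = 0.716721

This means approximately 71.7% of outcomes fall in the interval [8, 11].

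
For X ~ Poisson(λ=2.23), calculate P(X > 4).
0.075781

We have X ~ Poisson(λ=2.23).

P(X > 4) = 1 - P(X ≤ 4)
                = 1 - F(4)
                = 1 - 0.924219
                = 0.075781

So there's approximately a 7.6% chance that X exceeds 4.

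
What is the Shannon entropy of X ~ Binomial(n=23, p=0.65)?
2.2446 nats

We have X ~ Binomial(n=23, p=0.65).

The Shannon entropy measures the uncertainty or information content of the distribution.

For a Binomial distribution with n=23, p=0.65:
H(X) = 2.2446 nats

(In bits, this would be 3.2383 bits.)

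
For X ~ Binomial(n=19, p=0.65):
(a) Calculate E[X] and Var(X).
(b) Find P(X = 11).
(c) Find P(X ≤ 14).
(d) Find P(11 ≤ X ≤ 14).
(a) E[X] = 12.3500, Var(X) = 4.3225
(b) P(X = 11) = 0.148939
(c) P(X ≤ 14) = 0.850004
(d) P(11 ≤ X ≤ 14) = 0.664510

We have X ~ Binomial(n=19, p=0.65).

(a) Moments:
E[X] = 12.3500
Var(X) = 4.3225
σ = √Var(X) = 2.0791

(b) Point probability using PMF:
P(X = 11) = 0.148939

(c) Cumulative probability using CDF:
P(X ≤ 14) = F(14) = 0.850004

(d) Range probability:
P(11 ≤ X ≤ 14) = P(X ≤ 14) - P(X ≤ 10)
                   = F(14) - F(10)
                   = 0.850004 - 0.185494
                   = 0.664510

This means approximately 66.5% of outcomes fall in the interval [11, 14].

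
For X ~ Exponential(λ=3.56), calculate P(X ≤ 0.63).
0.893839

We have X ~ Exponential(λ=3.56).

The CDF gives us P(X ≤ k).

Using the CDF:
P(X ≤ 0.63) = 0.893839

This means there's approximately a 89.4% chance that X is at most 0.63.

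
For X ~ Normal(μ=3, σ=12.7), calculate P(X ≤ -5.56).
0.250151

We have X ~ Normal(μ=3, σ=12.7).

The CDF gives us P(X ≤ k).

Using the CDF:
P(X ≤ -5.56) = 0.250151

This means there's approximately a 25.0% chance that X is at most -5.56.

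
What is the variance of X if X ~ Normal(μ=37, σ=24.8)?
615.0400

We have X ~ Normal(μ=37, σ=24.8).

For a Normal distribution with μ=37, σ=24.8:
Var(X) = 615.0400

The variance measures the spread of the distribution around the mean.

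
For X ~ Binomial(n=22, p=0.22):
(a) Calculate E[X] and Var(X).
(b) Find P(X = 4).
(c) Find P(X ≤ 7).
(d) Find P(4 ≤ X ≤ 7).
(a) E[X] = 4.8400, Var(X) = 3.7752
(b) P(X = 4) = 0.195708
(c) P(X ≤ 7) = 0.909836
(d) P(4 ≤ X ≤ 7) = 0.655611

We have X ~ Binomial(n=22, p=0.22).

(a) Moments:
E[X] = 4.8400
Var(X) = 3.7752
σ = √Var(X) = 1.9430

(b) Point probability using PMF:
P(X = 4) = 0.195708

(c) Cumulative probability using CDF:
P(X ≤ 7) = F(7) = 0.909836

(d) Range probability:
P(4 ≤ X ≤ 7) = P(X ≤ 7) - P(X ≤ 3)
                   = F(7) - F(3)
                   = 0.909836 - 0.254225
                   = 0.655611

This means approximately 65.6% of outcomes fall in the interval [4, 7].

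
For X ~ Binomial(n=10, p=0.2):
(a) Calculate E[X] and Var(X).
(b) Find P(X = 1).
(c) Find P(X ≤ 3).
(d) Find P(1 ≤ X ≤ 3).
(a) E[X] = 2.0000, Var(X) = 1.6000
(b) P(X = 1) = 0.268435
(c) P(X ≤ 3) = 0.879126
(d) P(1 ≤ X ≤ 3) = 0.771752

We have X ~ Binomial(n=10, p=0.2).

(a) Moments:
E[X] = 2.0000
Var(X) = 1.6000
σ = √Var(X) = 1.2649

(b) Point probability using PMF:
P(X = 1) = 0.268435

(c) Cumulative probability using CDF:
P(X ≤ 3) = F(3) = 0.879126

(d) Range probability:
P(1 ≤ X ≤ 3) = P(X ≤ 3) - P(X ≤ 0)
                   = F(3) - F(0)
                   = 0.879126 - 0.107374
                   = 0.771752

This means approximately 77.2% of outcomes fall in the interval [1, 3].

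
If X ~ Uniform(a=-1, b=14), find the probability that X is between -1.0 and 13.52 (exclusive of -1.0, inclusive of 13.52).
0.968000

We have X ~ Uniform(a=-1, b=14).

To find P(-1.0 < X ≤ 13.52), we use:
P(-1.0 < X ≤ 13.52) = P(X ≤ 13.52) - P(X ≤ -1.0)
                 = F(13.52) - F(-1.0)
                 = 0.968000 - 0.000000
                 = 0.968000

So there's approximately a 96.8% chance that X falls in this range.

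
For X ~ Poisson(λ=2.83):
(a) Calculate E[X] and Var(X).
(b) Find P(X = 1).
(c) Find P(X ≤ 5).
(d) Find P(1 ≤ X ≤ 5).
(a) E[X] = 2.8300, Var(X) = 2.8300
(b) P(X = 1) = 0.167006
(c) P(X ≤ 5) = 0.932242
(d) P(1 ≤ X ≤ 5) = 0.873230

We have X ~ Poisson(λ=2.83).

(a) Moments:
E[X] = 2.8300
Var(X) = 2.8300
σ = √Var(X) = 1.6823

(b) Point probability using PMF:
P(X = 1) = 0.167006

(c) Cumulative probability using CDF:
P(X ≤ 5) = F(5) = 0.932242

(d) Range probability:
P(1 ≤ X ≤ 5) = P(X ≤ 5) - P(X ≤ 0)
                   = F(5) - F(0)
                   = 0.932242 - 0.059013
                   = 0.873230

This means approximately 87.3% of outcomes fall in the interval [1, 5].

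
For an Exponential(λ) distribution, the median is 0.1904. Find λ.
λ = 3.6405

For X ~ Exponential(λ), the CDF is F(x) = 1 - e^(-λx).
The median m satisfies F(m) = 0.5:
1 - e^(-λm) = 0.5
e^(-λm) = 0.5
λm = ln(2)
m = ln(2) / λ

Given m = 0.1904:
λ = ln(2) / 0.1904 = 0.693147 / 0.1904 = 3.6405

Verification: ln(2) / 3.6405 = 0.1904 ✓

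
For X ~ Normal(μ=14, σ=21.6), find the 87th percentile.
38.3300

We have X ~ Normal(μ=14, σ=21.6).

We want to find x such that P(X ≤ x) = 0.87.

This is the 87th percentile, which means 87% of values fall below this point.

Using the inverse CDF (quantile function):
x = F⁻¹(0.87) = 38.3300

Verification: P(X ≤ 38.3300) = 0.87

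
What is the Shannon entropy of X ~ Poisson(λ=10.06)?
2.5645 nats

We have X ~ Poisson(λ=10.06).

The Shannon entropy measures the uncertainty or information content of the distribution.

For a Poisson distribution with λ=10.06:
H(X) = 2.5645 nats

(In bits, this would be 3.6997 bits.)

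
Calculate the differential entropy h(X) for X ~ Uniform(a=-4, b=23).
3.2958 nats

We have X ~ Uniform(a=-4, b=23).

The differential entropy measures the uncertainty or information content of the distribution.

For a Uniform distribution with a=-4, b=23:
h(X) = 3.2958 nats

(In bits, this would be 4.7549 bits.)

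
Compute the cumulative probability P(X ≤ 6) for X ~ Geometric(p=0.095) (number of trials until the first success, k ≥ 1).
0.450596

We have X ~ Geometric(p=0.095) (number of trials until the first success, k ≥ 1).

The CDF gives us P(X ≤ k).

Using the CDF:
P(X ≤ 6) = 0.450596

This means there's approximately a 45.1% chance that X is at most 6.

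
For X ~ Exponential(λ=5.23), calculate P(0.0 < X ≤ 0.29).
0.780565

We have X ~ Exponential(λ=5.23).

To find P(0.0 < X ≤ 0.29), we use:
P(0.0 < X ≤ 0.29) = P(X ≤ 0.29) - P(X ≤ 0.0)
                 = F(0.29) - F(0.0)
                 = 0.780565 - 0.000000
                 = 0.780565

So there's approximately a 78.1% chance that X falls in this range.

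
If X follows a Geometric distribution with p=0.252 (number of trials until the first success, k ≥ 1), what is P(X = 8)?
0.033015

We have X ~ Geometric(p=0.252) (number of trials until the first success, k ≥ 1).

For a Geometric distribution, the PMF gives us the probability of each outcome.

Using the PMF formula:
P(X = 8) = 0.033015

Rounded to 4 decimal places: 0.0330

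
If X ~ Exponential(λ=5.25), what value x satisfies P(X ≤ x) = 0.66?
0.2055

We have X ~ Exponential(λ=5.25).

We want to find x such that P(X ≤ x) = 0.66.

This is the 66th percentile, which means 66% of values fall below this point.

Using the inverse CDF (quantile function):
x = F⁻¹(0.66) = 0.2055

Verification: P(X ≤ 0.2055) = 0.66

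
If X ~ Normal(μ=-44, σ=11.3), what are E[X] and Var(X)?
E[X] = -44.0000, Var(X) = 127.6900

We have X ~ Normal(μ=-44, σ=11.3).

For a Normal distribution with μ=-44, σ=11.3:

Expected value:
E[X] = -44.0000

Variance:
Var(X) = 127.6900

Standard deviation:
σ = √Var(X) = 11.3000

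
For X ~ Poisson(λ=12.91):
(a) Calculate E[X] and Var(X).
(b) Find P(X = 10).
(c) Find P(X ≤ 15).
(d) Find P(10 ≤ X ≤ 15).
(a) E[X] = 12.9100, Var(X) = 12.9100
(b) P(X = 10) = 0.087651
(c) P(X ≤ 15) = 0.771514
(d) P(10 ≤ X ≤ 15) = 0.599674

We have X ~ Poisson(λ=12.91).

(a) Moments:
E[X] = 12.9100
Var(X) = 12.9100
σ = √Var(X) = 3.5930

(b) Point probability using PMF:
P(X = 10) = 0.087651

(c) Cumulative probability using CDF:
P(X ≤ 15) = F(15) = 0.771514

(d) Range probability:
P(10 ≤ X ≤ 15) = P(X ≤ 15) - P(X ≤ 9)
                   = F(15) - F(9)
                   = 0.771514 - 0.171839
                   = 0.599674

This means approximately 60.0% of outcomes fall in the interval [10, 15].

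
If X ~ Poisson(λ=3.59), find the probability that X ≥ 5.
0.291650

We have X ~ Poisson(λ=3.59).

For discrete distributions, P(X ≥ 5) = 1 - P(X ≤ 4).

P(X ≤ 4) = 0.708350
P(X ≥ 5) = 1 - 0.708350 = 0.291650

So there's approximately a 29.2% chance that X is at least 5.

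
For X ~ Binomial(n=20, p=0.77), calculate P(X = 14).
0.147782

We have X ~ Binomial(n=20, p=0.77).

For a Binomial distribution, the PMF gives us the probability of each outcome.

Using the PMF formula:
P(X = 14) = 0.147782

Rounded to 4 decimal places: 0.1478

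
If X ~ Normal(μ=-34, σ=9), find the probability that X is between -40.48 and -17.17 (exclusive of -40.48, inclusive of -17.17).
0.733496

We have X ~ Normal(μ=-34, σ=9).

To find P(-40.48 < X ≤ -17.17), we use:
P(-40.48 < X ≤ -17.17) = P(X ≤ -17.17) - P(X ≤ -40.48)
                 = F(-17.17) - F(-40.48)
                 = 0.969258 - 0.235762
                 = 0.733496

So there's approximately a 73.3% chance that X falls in this range.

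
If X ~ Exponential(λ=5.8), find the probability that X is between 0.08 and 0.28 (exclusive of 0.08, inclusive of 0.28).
0.431655

We have X ~ Exponential(λ=5.8).

To find P(0.08 < X ≤ 0.28), we use:
P(0.08 < X ≤ 0.28) = P(X ≤ 0.28) - P(X ≤ 0.08)
                 = F(0.28) - F(0.08)
                 = 0.802891 - 0.371236
                 = 0.431655

So there's approximately a 43.2% chance that X falls in this range.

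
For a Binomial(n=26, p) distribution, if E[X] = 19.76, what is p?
p = 0.76

For a Binomial(n, p) distribution:
E[X] = n × p

Given n = 26 and E[X] = 19.76:
19.76 = 26 × p
p = 19.76 / 26 = 0.76

Verification: Binomial(26, 0.76) has E[X] = 19.76 ✓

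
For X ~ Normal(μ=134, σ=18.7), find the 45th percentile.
131.6501

We have X ~ Normal(μ=134, σ=18.7).

We want to find x such that P(X ≤ x) = 0.45.

This is the 45th percentile, which means 45% of values fall below this point.

Using the inverse CDF (quantile function):
x = F⁻¹(0.45) = 131.6501

Verification: P(X ≤ 131.6501) = 0.45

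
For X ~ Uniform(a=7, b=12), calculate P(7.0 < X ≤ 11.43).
0.886000

We have X ~ Uniform(a=7, b=12).

To find P(7.0 < X ≤ 11.43), we use:
P(7.0 < X ≤ 11.43) = P(X ≤ 11.43) - P(X ≤ 7.0)
                 = F(11.43) - F(7.0)
                 = 0.886000 - 0.000000
                 = 0.886000

So there's approximately a 88.6% chance that X falls in this range.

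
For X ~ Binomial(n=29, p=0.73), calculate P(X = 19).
0.104341

We have X ~ Binomial(n=29, p=0.73).

For a Binomial distribution, the PMF gives us the probability of each outcome.

Using the PMF formula:
P(X = 19) = 0.104341

Rounded to 4 decimal places: 0.1043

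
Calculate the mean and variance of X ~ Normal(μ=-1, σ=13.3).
E[X] = -1.0000, Var(X) = 176.8900

We have X ~ Normal(μ=-1, σ=13.3).

For a Normal distribution with μ=-1, σ=13.3:

Expected value:
E[X] = -1.0000

Variance:
Var(X) = 176.8900

Standard deviation:
σ = √Var(X) = 13.3000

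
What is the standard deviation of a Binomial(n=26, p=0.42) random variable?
2.5167

We have X ~ Binomial(n=26, p=0.42).

For a Binomial distribution with n=26, p=0.42:
σ = √Var(X) = 2.5167

The standard deviation is the square root of the variance.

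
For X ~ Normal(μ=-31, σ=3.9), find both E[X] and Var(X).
E[X] = -31.0000, Var(X) = 15.2100

We have X ~ Normal(μ=-31, σ=3.9).

For a Normal distribution with μ=-31, σ=3.9:

Expected value:
E[X] = -31.0000

Variance:
Var(X) = 15.2100

Standard deviation:
σ = √Var(X) = 3.9000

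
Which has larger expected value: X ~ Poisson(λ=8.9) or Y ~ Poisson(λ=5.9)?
X has larger mean (8.9000 > 5.9000)

Compute the expected value for each distribution:

X ~ Poisson(λ=8.9):
E[X] = 8.9000

Y ~ Poisson(λ=5.9):
E[Y] = 5.9000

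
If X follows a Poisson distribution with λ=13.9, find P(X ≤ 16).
0.764511

We have X ~ Poisson(λ=13.9).

The CDF gives us P(X ≤ k).

Using the CDF:
P(X ≤ 16) = 0.764511

This means there's approximately a 76.5% chance that X is at most 16.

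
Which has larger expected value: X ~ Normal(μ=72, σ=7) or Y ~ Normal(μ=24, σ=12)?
X has larger mean (72.0000 > 24.0000)

Compute the expected value for each distribution:

X ~ Normal(μ=72, σ=7):
E[X] = 72.0000

Y ~ Normal(μ=24, σ=12):
E[Y] = 24.0000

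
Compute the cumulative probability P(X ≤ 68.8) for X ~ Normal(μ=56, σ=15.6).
0.794038

We have X ~ Normal(μ=56, σ=15.6).

The CDF gives us P(X ≤ k).

Using the CDF:
P(X ≤ 68.8) = 0.794038

This means there's approximately a 79.4% chance that X is at most 68.8.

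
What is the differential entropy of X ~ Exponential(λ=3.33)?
-0.2030 nats

We have X ~ Exponential(λ=3.33).

The differential entropy measures the uncertainty or information content of the distribution.

For an Exponential distribution with λ=3.33:
h(X) = -0.2030 nats

(In bits, this would be -0.2928 bits.)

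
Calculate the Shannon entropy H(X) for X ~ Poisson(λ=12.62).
2.6797 nats

We have X ~ Poisson(λ=12.62).

The Shannon entropy measures the uncertainty or information content of the distribution.

For a Poisson distribution with λ=12.62:
H(X) = 2.6797 nats

(In bits, this would be 3.8660 bits.)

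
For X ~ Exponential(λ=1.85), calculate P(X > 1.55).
0.056841

We have X ~ Exponential(λ=1.85).

P(X > 1.55) = 1 - P(X ≤ 1.55)
                = 1 - F(1.55)
                = 1 - 0.943159
                = 0.056841

So there's approximately a 5.7% chance that X exceeds 1.55.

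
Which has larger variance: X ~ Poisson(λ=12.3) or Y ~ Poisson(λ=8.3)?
X has larger variance (12.3000 > 8.3000)

Compute the variance for each distribution:

X ~ Poisson(λ=12.3):
Var(X) = 12.3000

Y ~ Poisson(λ=8.3):
Var(Y) = 8.3000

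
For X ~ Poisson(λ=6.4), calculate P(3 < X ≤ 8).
0.684396

We have X ~ Poisson(λ=6.4).

To find P(3 < X ≤ 8), we use:
P(3 < X ≤ 8) = P(X ≤ 8) - P(X ≤ 3)
                 = F(8) - F(3)
                 = 0.803315 - 0.118919
                 = 0.684396

So there's approximately a 68.4% chance that X falls in this range.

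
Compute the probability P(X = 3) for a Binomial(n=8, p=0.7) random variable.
0.046675

We have X ~ Binomial(n=8, p=0.7).

For a Binomial distribution, the PMF gives us the probability of each outcome.

Using the PMF formula:
P(X = 3) = 0.046675

Rounded to 4 decimal places: 0.0467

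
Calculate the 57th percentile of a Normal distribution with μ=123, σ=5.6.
123.9877

We have X ~ Normal(μ=123, σ=5.6).

We want to find x such that P(X ≤ x) = 0.57.

This is the 57th percentile, which means 57% of values fall below this point.

Using the inverse CDF (quantile function):
x = F⁻¹(0.57) = 123.9877

Verification: P(X ≤ 123.9877) = 0.57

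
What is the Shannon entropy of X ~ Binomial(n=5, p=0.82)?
1.1935 nats

We have X ~ Binomial(n=5, p=0.82).

The Shannon entropy measures the uncertainty or information content of the distribution.

For a Binomial distribution with n=5, p=0.82:
H(X) = 1.1935 nats

(In bits, this would be 1.7219 bits.)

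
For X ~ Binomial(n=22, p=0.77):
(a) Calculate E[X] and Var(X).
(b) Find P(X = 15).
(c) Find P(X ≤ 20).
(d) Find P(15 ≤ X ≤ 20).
(a) E[X] = 16.9400, Var(X) = 3.8962
(b) P(X = 15) = 0.115157
(c) P(X ≤ 20) = 0.975902
(d) P(15 ≤ X ≤ 20) = 0.864679

We have X ~ Binomial(n=22, p=0.77).

(a) Moments:
E[X] = 16.9400
Var(X) = 3.8962
σ = √Var(X) = 1.9739

(b) Point probability using PMF:
P(X = 15) = 0.115157

(c) Cumulative probability using CDF:
P(X ≤ 20) = F(20) = 0.975902

(d) Range probability:
P(15 ≤ X ≤ 20) = P(X ≤ 20) - P(X ≤ 14)
                   = F(20) - F(14)
                   = 0.975902 - 0.111223
                   = 0.864679

This means approximately 86.5% of outcomes fall in the interval [15, 20].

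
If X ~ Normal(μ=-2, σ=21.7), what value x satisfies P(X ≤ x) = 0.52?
-0.9117

We have X ~ Normal(μ=-2, σ=21.7).

We want to find x such that P(X ≤ x) = 0.52.

This is the 52nd percentile, which means 52% of values fall below this point.

Using the inverse CDF (quantile function):
x = F⁻¹(0.52) = -0.9117

Verification: P(X ≤ -0.9117) = 0.52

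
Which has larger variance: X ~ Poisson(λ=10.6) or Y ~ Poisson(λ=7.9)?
X has larger variance (10.6000 > 7.9000)

Compute the variance for each distribution:

X ~ Poisson(λ=10.6):
Var(X) = 10.6000

Y ~ Poisson(λ=7.9):
Var(Y) = 7.9000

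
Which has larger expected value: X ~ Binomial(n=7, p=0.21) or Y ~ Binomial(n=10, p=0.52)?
Y has larger mean (5.2000 > 1.4700)

Compute the expected value for each distribution:

X ~ Binomial(n=7, p=0.21):
E[X] = 1.4700

Y ~ Binomial(n=10, p=0.52):
E[Y] = 5.2000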